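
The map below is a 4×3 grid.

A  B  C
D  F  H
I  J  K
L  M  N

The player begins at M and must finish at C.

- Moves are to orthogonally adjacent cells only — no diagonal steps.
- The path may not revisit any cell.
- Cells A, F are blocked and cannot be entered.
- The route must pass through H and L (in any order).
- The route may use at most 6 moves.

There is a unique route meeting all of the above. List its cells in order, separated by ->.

Any route must reach H and L and still end at C within 6 moves, so the order of the required stops is forced.
Route from M: left 1 to L, up 1 to I, right 2 to K, up 2 to C — 6 moves in all.
Check: all required cells visited; 6 ≤ 6 moves.

M -> L -> I -> J -> K -> H -> C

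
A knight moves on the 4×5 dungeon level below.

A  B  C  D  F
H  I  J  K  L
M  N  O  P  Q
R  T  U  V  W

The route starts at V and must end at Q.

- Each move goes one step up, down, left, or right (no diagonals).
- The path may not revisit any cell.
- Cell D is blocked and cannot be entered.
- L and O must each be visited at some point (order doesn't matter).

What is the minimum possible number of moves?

Any route passes through L and O in some order between V and Q. Summing Manhattan distances along each leg and taking the cheapest ordering (V → O → L → Q) gives a lower bound of 2 + 3 + 1 = 6 moves.
A route of 6 moves achieves this: V → P → O → J → K → L → Q.
Since 6 matches the lower bound, it is optimal.

6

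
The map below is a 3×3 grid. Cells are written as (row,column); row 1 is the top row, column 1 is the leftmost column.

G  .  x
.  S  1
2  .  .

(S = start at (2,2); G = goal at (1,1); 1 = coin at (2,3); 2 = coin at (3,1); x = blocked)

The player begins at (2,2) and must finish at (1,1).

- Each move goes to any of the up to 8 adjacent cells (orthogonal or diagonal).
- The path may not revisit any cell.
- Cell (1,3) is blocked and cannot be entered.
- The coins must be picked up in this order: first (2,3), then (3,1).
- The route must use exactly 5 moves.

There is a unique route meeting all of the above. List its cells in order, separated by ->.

(2,2) -> (2,3) -> (3,2) -> (3,1) -> (2,1) -> (1,1)

The waypoints must appear in the order (2,3), (3,1), with no cell reused.
Route from (2,2): right 1 to (2,3), down-left 1 to (3,2), left 1 to (3,1), up 2 to (1,1) — 5 moves in all.
Check: order respected (1 at step 1, 2 at step 3); 5 moves as required.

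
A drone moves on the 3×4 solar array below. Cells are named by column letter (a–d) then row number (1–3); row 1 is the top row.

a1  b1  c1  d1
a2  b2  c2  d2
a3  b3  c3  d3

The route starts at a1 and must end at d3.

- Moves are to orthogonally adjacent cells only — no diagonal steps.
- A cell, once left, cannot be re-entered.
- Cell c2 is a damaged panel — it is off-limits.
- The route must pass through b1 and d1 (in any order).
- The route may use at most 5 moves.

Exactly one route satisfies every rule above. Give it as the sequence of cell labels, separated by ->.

a1 -> b1 -> c1 -> d1 -> d2 -> d3

The 5-move cap with required stops at b1, d1 leaves no slack for detours.
Route from a1: 3× right (reaching d1), 2× down (reaching d3) — 5 moves in all.
Check: all required cells visited; 5 ≤ 5 moves.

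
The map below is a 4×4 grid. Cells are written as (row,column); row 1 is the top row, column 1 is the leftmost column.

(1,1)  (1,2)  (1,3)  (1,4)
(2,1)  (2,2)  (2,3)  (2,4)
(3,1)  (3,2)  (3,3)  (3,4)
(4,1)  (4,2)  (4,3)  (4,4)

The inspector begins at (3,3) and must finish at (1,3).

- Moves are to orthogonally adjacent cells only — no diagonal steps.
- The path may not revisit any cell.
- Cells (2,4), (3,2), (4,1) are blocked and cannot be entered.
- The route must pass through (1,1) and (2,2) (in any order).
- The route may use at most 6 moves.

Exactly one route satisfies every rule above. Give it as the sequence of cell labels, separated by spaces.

The budget equals the shortest possible length, so every move has to be on a shortest route through the required cells.
Route from (3,3): up to (2,3), 2× left (reaching (2,1)), up to (1,1), 2× right (reaching (1,3)) — 6 moves in all.
Check: all required cells visited; 6 ≤ 6 moves.

(3,3) (2,3) (2,2) (2,1) (1,1) (1,2) (1,3)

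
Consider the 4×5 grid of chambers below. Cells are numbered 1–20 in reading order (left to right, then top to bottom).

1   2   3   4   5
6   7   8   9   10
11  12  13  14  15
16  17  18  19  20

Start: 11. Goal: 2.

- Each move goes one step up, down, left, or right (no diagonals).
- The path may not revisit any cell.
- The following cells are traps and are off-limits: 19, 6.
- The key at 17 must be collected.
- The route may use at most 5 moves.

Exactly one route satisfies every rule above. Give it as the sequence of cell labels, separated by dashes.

The 5-move cap with required stops at 17 leaves no slack for detours.
Route from 11: down to 16, right to 17, 3× up (reaching 2) — 5 moves in all.
Check: all required cells visited; 5 ≤ 5 moves.

11 - 16 - 17 - 12 - 7 - 2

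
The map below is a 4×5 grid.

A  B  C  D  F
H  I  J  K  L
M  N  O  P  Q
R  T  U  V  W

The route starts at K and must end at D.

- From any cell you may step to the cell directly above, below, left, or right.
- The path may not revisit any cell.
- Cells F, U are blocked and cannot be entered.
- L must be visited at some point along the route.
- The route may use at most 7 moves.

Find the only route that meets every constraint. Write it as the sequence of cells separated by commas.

K, L, Q, P, O, J, C, D

The budget equals the shortest possible length, so every move has to be on a shortest route through the required cells.
Route from K: right to L, down to Q, 2× left (reaching O), 2× up (reaching C), right to D — 7 moves in all.
Check: all required cells visited; 7 ≤ 7 moves.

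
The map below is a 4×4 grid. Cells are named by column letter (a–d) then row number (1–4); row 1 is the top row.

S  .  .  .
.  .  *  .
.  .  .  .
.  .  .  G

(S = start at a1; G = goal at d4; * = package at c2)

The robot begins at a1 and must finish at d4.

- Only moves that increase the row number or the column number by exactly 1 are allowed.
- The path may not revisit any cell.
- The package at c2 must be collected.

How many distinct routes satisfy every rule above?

A right/down-only route from a1 to d4 makes exactly 3 down-moves and 3 right-moves in some order.
With no other constraints that would be C(6,3) = 20 routes.
Split at c2 and multiply the segment counts: a1→c2: 3; c2→d4: 3; product = 9.
That gives 9 routes.

9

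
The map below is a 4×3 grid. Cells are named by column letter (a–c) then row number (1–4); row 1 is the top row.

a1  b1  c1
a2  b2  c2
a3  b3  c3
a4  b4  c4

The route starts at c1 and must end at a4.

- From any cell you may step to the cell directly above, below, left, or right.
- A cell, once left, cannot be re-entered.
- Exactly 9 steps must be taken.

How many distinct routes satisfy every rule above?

Need simple routes of exactly 9 moves from c1 to a4 (Manhattan distance 5, so 2 moves are spent on a detour and 2 undoing it).
Branch systematically from the start, pruning whenever the remaining move budget drops below the Manhattan distance to a4 or differs from it in parity. Grouping the completions by first move — via c2: 4; via b1: 7 — and summing: 4 + 7 = 11.
That gives 11 routes.

11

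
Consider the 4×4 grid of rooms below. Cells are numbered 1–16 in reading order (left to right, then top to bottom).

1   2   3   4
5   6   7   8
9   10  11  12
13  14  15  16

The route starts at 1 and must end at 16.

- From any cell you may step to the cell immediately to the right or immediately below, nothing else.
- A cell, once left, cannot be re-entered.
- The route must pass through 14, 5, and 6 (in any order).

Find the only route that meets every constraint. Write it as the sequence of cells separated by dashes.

1 - 5 - 6 - 10 - 14 - 15 - 16

Moves only go right or down, so the column and row indices never decrease.
Route from 1: down 1 to 5, right 1 to 6, down 2 to 14, right 2 to 16 — 6 moves in all.
Check: all required cells visited.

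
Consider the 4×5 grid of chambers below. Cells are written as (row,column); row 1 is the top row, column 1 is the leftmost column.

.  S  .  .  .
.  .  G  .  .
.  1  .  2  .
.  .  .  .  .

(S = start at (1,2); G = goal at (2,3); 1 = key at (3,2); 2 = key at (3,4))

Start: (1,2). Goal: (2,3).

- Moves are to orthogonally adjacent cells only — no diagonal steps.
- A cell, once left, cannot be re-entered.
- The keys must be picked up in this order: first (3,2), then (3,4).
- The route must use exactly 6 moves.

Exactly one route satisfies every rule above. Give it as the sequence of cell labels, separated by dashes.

The waypoints must appear in the order (3,2), (3,4), with no cell reused.
Route from (1,2): down 2 to (3,2), right 2 to (3,4), up 1 to (2,4), left 1 to (2,3) — 6 moves in all.
Check: order respected (1 at step 2, 2 at step 4); 6 moves as required.

(1,2) - (2,2) - (3,2) - (3,3) - (3,4) - (2,4) - (2,3)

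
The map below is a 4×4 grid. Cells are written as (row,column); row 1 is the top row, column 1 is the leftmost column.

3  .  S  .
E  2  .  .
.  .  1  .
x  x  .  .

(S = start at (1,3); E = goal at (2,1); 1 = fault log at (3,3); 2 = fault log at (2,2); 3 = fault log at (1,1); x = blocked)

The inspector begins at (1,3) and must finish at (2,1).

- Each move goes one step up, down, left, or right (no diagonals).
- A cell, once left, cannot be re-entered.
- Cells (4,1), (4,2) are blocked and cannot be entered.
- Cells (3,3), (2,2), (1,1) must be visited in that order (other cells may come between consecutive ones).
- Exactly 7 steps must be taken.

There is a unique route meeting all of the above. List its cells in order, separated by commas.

(1,3), (2,3), (3,3), (3,2), (2,2), (1,2), (1,1), (2,1)

The waypoints must appear in the order (3,3), (2,2), (1,1), with no cell reused.
Route from (1,3): 2× down (reaching (3,3)), left to (3,2), 2× up (reaching (1,2)), left to (1,1), down to (2,1) — 7 moves in all.
Check: order respected (1 at step 2, 2 at step 4, 3 at step 6); 7 moves as required.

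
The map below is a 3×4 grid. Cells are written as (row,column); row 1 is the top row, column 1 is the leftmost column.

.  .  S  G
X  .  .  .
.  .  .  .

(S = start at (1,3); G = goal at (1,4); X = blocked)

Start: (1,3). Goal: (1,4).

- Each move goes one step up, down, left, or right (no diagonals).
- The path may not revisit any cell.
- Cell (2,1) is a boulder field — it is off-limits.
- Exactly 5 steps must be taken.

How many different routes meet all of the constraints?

Need simple routes of exactly 5 moves from (1,3) to (1,4) (Manhattan distance 1, so 2 moves are spent on a detour and 2 undoing it).
Enumerating: (1,3) (2,3) (3,3) (3,4) (2,4) (1,4) | (1,3) (1,2) (2,2) (2,3) (2,4) (1,4).
That gives 2 routes.

2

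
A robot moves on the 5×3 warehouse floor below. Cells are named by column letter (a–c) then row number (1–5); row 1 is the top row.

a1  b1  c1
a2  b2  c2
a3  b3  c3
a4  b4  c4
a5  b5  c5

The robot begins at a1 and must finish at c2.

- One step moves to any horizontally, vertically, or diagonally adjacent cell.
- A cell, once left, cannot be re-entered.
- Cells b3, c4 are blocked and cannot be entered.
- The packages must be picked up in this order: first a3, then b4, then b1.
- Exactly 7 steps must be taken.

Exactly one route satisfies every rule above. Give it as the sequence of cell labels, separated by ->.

The waypoints must appear in the order a3, b4, b1, with no cell reused.
Route from a1: down 2 to a3, down-right 1 to b4, up-right 1 to c3, up-left 1 to b2, up 1 to b1, down-right 1 to c2 — 7 moves in all.
Check: order respected (a3 at step 2, b4 at step 3, b1 at step 6); 7 moves as required.

a1 -> a2 -> a3 -> b4 -> c3 -> b2 -> b1 -> c2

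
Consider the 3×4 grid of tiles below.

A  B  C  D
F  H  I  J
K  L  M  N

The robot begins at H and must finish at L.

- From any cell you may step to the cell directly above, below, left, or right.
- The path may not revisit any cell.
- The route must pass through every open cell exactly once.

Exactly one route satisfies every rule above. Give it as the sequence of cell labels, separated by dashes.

Need to visit all 12 open cells exactly once, starting at H and ending at L.
Route from H: right to I, down to M, right to N, 2× up (reaching D), 3× left (reaching A), 2× down (reaching K), right to L — 11 moves in all.
Check: all 12 open cells covered.

H - I - M - N - J - D - C - B - A - F - K - L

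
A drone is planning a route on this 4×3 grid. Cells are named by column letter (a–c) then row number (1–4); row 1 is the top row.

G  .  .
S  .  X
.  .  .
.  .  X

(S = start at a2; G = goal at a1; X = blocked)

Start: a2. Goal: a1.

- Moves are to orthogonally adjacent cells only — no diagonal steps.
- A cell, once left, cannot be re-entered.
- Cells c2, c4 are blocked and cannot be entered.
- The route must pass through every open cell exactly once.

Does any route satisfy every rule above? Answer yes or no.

Cell c1 has only one open neighbour but is neither the start nor the goal, so a Hamiltonian route would have to both enter and leave it through the same neighbour — impossible without revisiting.

no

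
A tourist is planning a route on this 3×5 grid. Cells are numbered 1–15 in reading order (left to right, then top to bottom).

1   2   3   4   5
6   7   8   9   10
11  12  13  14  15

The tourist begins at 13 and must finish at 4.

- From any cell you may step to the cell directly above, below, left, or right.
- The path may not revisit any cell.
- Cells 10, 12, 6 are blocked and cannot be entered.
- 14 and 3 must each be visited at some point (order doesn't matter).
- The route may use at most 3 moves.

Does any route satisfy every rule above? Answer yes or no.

Even ignoring the no-revisit rule, getting from 13 to 4, taking the cheapest ordering 13 → 14 → 3 → 4 needs at least 1 + 3 + 1 = 5 moves (Manhattan distance per leg), which exceeds the 3-move limit.

no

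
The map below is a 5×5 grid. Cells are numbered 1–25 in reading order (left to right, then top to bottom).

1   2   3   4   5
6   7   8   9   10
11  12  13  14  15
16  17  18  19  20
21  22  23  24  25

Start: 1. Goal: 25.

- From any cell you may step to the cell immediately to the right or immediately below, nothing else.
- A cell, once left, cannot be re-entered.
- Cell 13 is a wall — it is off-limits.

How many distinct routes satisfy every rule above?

34

A right/down-only route from 1 to 25 makes exactly 4 down-moves and 4 right-moves in some order.
With no other constraints that would be C(8,4) = 70 routes.
Subtract routes through each blocked cell (inclusion–exclusion for overlaps): − through 13: 36 → 34.
That gives 34 routes.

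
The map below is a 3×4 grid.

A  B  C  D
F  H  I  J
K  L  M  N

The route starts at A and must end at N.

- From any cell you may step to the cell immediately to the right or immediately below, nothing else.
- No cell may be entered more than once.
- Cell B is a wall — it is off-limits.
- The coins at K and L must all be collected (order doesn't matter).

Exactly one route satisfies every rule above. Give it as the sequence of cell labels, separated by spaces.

Moves only go right or down, so the column and row indices never decrease.
Route from A: 2× down (reaching K), 3× right (reaching N) — 5 moves in all.
Check: all required cells visited.

A F K L M N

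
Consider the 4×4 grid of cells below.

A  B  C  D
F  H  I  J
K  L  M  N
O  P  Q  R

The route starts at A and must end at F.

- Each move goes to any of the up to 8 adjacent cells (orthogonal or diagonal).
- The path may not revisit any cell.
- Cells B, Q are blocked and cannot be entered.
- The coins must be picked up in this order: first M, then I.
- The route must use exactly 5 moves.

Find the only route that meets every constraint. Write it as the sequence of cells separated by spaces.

The waypoints must appear in the order M, I, with no cell reused.
Route from A: 2× down-right (reaching M), up to I, down-left to L, up-left to F — 5 moves in all.
Check: order respected (M at step 2, I at step 3); 5 moves as required.

A H M I L F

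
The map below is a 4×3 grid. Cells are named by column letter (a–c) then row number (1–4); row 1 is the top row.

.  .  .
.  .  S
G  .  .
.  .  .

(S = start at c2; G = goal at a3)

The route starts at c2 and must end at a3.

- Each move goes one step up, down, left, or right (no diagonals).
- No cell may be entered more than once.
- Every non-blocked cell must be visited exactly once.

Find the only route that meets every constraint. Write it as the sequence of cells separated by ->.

Need to visit all 12 open cells exactly once, starting at c2 and ending at a3.
Cell a4 has only two open neighbours (a3 and b4), so the path must pass straight through it: one of those is the cell it's entered from and the other is where it exits.
Route from c2: up 1 to c1, left 2 to a1, down 1 to a2, right 1 to b2, down 1 to b3, right 1 to c3, down 1 to c4, left 2 to a4, up 1 to a3 — 11 moves in all.
Check: all 12 open cells covered.

c2 -> c1 -> b1 -> a1 -> a2 -> b2 -> b3 -> c3 -> c4 -> b4 -> a4 -> a3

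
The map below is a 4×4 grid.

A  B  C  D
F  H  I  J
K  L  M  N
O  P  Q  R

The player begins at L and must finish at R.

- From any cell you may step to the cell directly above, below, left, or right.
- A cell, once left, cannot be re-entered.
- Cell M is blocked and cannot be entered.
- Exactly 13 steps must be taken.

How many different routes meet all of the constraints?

Need simple routes of exactly 13 moves from L to R (Manhattan distance 3, so 5 moves are spent on a detour and 5 undoing it).
Enumerating: L H I J D C B A F K O P Q R | L P O K F A B H I C D J N R.
That gives 2 routes.

2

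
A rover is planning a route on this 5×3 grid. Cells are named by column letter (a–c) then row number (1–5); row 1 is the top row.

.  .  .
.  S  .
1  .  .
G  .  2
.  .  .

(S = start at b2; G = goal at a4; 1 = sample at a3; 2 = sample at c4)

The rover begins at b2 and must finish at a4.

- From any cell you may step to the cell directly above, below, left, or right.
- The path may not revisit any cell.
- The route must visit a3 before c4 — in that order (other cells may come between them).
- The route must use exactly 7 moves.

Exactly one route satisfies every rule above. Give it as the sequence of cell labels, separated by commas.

The waypoints must appear in the order a3, c4, with no cell reused.
Route from b2: left to a2, down to a3, 2× right (reaching c3), down to c4, 2× left (reaching a4) — 7 moves in all.
Check: order respected (1 at step 2, 2 at step 5); 7 moves as required.

b2, a2, a3, b3, c3, c4, b4, a4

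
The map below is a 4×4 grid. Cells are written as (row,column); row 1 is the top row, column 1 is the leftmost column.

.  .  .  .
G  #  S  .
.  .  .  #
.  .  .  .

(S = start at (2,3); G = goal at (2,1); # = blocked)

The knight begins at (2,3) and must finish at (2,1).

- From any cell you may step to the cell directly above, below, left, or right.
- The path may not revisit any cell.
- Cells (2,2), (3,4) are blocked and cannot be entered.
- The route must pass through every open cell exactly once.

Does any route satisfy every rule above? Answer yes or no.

no

Cell (4,4) has only one open neighbour but is neither the start nor the goal, so a Hamiltonian route would have to both enter and leave it through the same neighbour — impossible without revisiting.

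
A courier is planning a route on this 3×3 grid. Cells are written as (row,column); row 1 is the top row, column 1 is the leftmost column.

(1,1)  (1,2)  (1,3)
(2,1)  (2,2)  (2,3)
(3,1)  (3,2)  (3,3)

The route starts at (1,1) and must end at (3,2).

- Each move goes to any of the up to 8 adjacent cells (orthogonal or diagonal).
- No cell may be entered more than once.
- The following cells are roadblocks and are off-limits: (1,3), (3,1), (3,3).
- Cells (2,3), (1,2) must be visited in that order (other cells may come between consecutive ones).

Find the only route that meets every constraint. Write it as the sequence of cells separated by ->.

The waypoints must appear in the order (2,3), (1,2), with no cell reused.
Route from (1,1): down-right 1 to (2,2), right 1 to (2,3), up-left 1 to (1,2), down-left 1 to (2,1), down-right 1 to (3,2) — 5 moves in all.
Check: order respected ((2,3) at step 2, (1,2) at step 3).

(1,1) -> (2,2) -> (2,3) -> (1,2) -> (2,1) -> (3,2)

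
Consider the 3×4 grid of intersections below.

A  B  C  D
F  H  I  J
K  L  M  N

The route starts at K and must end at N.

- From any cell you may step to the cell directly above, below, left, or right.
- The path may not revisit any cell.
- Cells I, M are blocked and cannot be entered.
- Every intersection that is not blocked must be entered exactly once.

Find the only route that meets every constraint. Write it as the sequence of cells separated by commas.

K, L, H, F, A, B, C, D, J, N

Need to visit all 10 open cells exactly once, starting at K and ending at N.
Route from K: right to L, up to H, left to F, up to A, 3× right (reaching D), 2× down (reaching N) — 9 moves in all.
Check: all 10 open cells covered.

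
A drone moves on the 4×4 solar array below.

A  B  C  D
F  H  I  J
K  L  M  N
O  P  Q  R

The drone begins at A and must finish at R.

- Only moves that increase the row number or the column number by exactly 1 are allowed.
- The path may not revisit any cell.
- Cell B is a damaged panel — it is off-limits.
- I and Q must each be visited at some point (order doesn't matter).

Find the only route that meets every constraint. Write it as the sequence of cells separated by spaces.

A F H I M Q R

Moves only go right or down, so the column and row indices never decrease.
Route from A: down to F, 2× right (reaching I), 2× down (reaching Q), right to R — 6 moves in all.
Check: all required cells visited.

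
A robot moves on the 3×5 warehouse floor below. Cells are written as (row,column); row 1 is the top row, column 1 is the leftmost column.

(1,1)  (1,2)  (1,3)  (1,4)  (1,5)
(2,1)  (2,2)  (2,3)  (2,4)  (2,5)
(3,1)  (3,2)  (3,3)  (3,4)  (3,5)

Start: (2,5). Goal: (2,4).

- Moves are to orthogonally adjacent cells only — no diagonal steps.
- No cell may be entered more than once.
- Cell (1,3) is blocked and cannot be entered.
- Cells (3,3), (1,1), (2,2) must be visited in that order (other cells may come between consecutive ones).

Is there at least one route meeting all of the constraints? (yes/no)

One route that works: (2,5) → (3,5) → (3,4) → (3,3) → (3,2) → (3,1) → (2,1) → (1,1) → (1,2) → (2,2) → (2,3) → (2,4).

yes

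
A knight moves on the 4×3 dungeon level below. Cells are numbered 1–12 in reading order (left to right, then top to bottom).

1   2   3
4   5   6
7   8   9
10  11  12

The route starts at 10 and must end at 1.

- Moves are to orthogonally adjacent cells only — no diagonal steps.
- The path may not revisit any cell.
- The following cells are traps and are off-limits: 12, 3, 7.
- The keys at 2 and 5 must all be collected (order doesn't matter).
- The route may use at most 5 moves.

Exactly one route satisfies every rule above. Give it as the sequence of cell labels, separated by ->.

Any route must reach 2 and 5 and still end at 1 within 5 moves, so the order of the required stops is forced.
Route from 10: right 1 to 11, up 3 to 2, left 1 to 1 — 5 moves in all.
Check: all required cells visited; 5 ≤ 5 moves.

10 -> 11 -> 8 -> 5 -> 2 -> 1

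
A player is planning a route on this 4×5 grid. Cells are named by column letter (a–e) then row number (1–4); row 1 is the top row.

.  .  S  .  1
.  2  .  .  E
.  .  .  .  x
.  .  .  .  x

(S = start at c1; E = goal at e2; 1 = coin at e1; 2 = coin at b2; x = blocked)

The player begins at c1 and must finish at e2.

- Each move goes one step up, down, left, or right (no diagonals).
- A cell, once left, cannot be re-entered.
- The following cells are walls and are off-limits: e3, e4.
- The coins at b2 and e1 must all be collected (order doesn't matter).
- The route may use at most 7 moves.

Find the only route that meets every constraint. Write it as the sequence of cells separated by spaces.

c1 b1 b2 c2 d2 d1 e1 e2

The budget equals the shortest possible length, so every move has to be on a shortest route through the required cells.
Route from c1: left to b1, down to b2, 2× right (reaching d2), up to d1, right to e1, down to e2 — 7 moves in all.
Check: all required cells visited; 7 ≤ 7 moves.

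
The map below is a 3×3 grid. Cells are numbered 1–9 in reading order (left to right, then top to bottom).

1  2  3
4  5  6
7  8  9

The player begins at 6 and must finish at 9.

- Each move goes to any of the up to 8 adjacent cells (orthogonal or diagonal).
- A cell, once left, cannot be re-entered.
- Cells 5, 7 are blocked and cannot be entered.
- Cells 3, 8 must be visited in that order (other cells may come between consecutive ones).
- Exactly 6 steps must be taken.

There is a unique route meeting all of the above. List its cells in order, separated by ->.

The waypoints must appear in the order 3, 8, with no cell reused.
Route from 6: up to 3, 2× left (reaching 1), down to 4, down-right to 8, right to 9 — 6 moves in all.
Check: order respected (3 at step 1, 8 at step 5); 6 moves as required.

6 -> 3 -> 2 -> 1 -> 4 -> 8 -> 9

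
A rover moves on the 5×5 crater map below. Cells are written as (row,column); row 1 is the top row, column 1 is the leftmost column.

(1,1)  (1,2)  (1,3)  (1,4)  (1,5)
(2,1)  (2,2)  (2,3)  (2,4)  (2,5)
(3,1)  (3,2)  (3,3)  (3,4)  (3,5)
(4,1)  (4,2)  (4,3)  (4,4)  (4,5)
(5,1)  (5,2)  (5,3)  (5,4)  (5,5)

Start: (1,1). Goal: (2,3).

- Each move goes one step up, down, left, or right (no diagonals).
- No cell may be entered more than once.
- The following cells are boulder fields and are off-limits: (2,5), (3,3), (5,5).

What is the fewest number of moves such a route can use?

The Manhattan distance from (1,1) to (2,3) is |1−2| + |1−3| = 3, so at least 3 moves are needed.
A route of 3 moves achieves this: (1,1) → (2,1) → (2,2) → (2,3).
Since 3 matches the lower bound, it is optimal.

3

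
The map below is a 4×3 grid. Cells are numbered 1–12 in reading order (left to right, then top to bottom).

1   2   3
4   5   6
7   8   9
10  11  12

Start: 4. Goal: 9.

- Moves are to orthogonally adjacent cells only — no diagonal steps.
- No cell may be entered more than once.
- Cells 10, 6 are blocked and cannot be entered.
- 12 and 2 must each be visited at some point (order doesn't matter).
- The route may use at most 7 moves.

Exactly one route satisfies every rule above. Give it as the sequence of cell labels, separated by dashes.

Any route must reach 12 and 2 and still end at 9 within 7 moves, so the order of the required stops is forced.
Route from 4: up 1 to 1, right 1 to 2, down 3 to 11, right 1 to 12, up 1 to 9 — 7 moves in all.
Check: all required cells visited; 7 ≤ 7 moves.

4 - 1 - 2 - 5 - 8 - 11 - 12 - 9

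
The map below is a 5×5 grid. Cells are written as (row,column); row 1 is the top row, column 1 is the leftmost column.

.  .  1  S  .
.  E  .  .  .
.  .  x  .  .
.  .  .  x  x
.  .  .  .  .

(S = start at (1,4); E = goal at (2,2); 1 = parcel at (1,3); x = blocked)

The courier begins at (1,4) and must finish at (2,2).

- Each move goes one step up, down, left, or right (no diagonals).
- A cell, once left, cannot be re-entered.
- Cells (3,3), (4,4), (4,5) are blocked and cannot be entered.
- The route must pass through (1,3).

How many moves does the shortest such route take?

Any route passes through (1,3) somewhere between (1,4) and (2,2). Summing Manhattan distances along the two legs ((1,4) → (1,3) → (2,2)) gives a lower bound of 1 + 2 = 3 moves.
A route of 3 moves achieves this: (1,4) → (1,3) → (2,3) → (2,2).
Since 3 matches the lower bound, it is optimal.

3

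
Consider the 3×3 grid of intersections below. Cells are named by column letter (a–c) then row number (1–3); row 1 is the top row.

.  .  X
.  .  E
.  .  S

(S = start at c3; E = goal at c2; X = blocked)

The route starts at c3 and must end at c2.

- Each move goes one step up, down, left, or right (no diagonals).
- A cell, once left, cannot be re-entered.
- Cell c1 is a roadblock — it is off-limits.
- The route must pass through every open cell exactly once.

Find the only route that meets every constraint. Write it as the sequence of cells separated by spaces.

Need to visit all 8 open cells exactly once, starting at c3 and ending at c2.
Cell b1 has only two open neighbours (b2 and a1), so the path must pass straight through it: one of those is the cell it's entered from and the other is where it exits.
Route from c3: left 2 to a3, up 2 to a1, right 1 to b1, down 1 to b2, right 1 to c2 — 7 moves in all.
Check: all 8 open cells covered.

c3 b3 a3 a2 a1 b1 b2 c2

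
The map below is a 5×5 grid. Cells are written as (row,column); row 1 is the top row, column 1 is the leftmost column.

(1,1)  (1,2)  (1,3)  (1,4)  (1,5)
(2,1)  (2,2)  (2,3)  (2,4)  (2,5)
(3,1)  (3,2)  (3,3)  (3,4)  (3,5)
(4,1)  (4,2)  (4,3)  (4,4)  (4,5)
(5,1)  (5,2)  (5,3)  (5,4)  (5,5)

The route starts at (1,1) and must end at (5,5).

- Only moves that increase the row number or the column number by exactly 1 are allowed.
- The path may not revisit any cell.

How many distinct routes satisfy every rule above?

A right/down-only route from (1,1) to (5,5) makes exactly 4 down-moves and 4 right-moves in some order.
With no other constraints that would be C(8,4) = 70 routes.
That gives 70 routes.

70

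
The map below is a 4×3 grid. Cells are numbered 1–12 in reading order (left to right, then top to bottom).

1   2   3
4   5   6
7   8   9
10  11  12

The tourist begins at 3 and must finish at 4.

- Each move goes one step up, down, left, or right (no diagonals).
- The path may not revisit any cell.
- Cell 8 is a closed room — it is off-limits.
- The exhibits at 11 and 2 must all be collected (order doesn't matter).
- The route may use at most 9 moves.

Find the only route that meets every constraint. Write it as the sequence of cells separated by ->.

The budget equals the shortest possible length, so every move has to be on a shortest route through the required cells.
Route from 3: left to 2, down to 5, right to 6, 2× down (reaching 12), 2× left (reaching 10), 2× up (reaching 4) — 9 moves in all.
Check: all required cells visited; 9 ≤ 9 moves.

3 -> 2 -> 5 -> 6 -> 9 -> 12 -> 11 -> 10 -> 7 -> 4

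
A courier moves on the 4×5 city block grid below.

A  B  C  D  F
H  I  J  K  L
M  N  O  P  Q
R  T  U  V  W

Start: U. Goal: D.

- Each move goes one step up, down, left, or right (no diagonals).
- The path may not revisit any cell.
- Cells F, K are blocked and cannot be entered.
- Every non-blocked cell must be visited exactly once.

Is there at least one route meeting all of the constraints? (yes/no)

no

Cell L has only one open neighbour but is neither the start nor the goal, so a Hamiltonian route would have to both enter and leave it through the same neighbour — impossible without revisiting.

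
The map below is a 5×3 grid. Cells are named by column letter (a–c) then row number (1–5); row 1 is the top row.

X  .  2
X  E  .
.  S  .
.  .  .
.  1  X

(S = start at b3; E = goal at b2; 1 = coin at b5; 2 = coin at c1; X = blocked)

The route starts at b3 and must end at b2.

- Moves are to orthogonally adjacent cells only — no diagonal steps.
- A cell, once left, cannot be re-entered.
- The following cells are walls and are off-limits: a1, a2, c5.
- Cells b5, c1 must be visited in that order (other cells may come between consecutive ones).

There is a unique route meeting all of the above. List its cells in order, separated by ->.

The waypoints must appear in the order b5, c1, with no cell reused.
Route from b3: left 1 to a3, down 2 to a5, right 1 to b5, up 1 to b4, right 1 to c4, up 3 to c1, left 1 to b1, down 1 to b2 — 11 moves in all.
Check: order respected (1 at step 4, 2 at step 9).

b3 -> a3 -> a4 -> a5 -> b5 -> b4 -> c4 -> c3 -> c2 -> c1 -> b1 -> b2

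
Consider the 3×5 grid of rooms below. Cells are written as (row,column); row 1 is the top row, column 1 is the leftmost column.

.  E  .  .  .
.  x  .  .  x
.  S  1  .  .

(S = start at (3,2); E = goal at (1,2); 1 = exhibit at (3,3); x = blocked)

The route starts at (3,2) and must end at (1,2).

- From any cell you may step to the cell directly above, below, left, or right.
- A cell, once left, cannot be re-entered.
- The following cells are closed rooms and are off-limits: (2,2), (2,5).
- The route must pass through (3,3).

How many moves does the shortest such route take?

4

Any route passes through (3,3) somewhere between (3,2) and (1,2). Summing Manhattan distances along the two legs ((3,2) → (3,3) → (1,2)) gives a lower bound of 1 + 3 = 4 moves.
A route of 4 moves achieves this: (3,2) → (3,3) → (2,3) → (1,3) → (1,2).
Since 4 matches the lower bound, it is optimal.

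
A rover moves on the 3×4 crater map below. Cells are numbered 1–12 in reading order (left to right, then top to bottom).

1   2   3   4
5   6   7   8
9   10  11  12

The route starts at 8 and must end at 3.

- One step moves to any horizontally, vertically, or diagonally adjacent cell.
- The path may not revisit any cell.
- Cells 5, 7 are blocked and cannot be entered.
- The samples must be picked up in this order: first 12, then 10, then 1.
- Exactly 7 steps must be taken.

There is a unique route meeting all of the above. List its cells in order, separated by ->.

The waypoints must appear in the order 12, 10, 1, with no cell reused.
Route from 8: down to 12, 2× left (reaching 10), up to 6, up-left to 1, 2× right (reaching 3) — 7 moves in all.
Check: order respected (12 at step 1, 10 at step 3, 1 at step 5); 7 moves as required.

8 -> 12 -> 11 -> 10 -> 6 -> 1 -> 2 -> 3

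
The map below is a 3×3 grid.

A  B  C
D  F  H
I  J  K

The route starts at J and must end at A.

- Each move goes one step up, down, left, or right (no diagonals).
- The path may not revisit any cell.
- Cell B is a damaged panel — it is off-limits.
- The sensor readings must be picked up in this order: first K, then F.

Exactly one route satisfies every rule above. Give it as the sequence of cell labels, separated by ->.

J -> K -> H -> F -> D -> A

The waypoints must appear in the order K, F, with no cell reused.
Route from J: right to K, up to H, 2× left (reaching D), up to A — 5 moves in all.
Check: order respected (K at step 1, F at step 3).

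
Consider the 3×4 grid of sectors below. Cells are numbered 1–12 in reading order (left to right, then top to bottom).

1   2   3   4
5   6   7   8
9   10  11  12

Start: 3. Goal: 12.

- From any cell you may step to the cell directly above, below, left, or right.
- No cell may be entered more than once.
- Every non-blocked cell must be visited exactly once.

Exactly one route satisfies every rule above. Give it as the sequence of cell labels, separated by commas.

Need to visit all 12 open cells exactly once, starting at 3 and ending at 12.
Route from 3: right to 4, down to 8, 2× left (reaching 6), up to 2, left to 1, 2× down (reaching 9), 3× right (reaching 12) — 11 moves in all.
Check: all 12 open cells covered.

3, 4, 8, 7, 6, 2, 1, 5, 9, 10, 11, 12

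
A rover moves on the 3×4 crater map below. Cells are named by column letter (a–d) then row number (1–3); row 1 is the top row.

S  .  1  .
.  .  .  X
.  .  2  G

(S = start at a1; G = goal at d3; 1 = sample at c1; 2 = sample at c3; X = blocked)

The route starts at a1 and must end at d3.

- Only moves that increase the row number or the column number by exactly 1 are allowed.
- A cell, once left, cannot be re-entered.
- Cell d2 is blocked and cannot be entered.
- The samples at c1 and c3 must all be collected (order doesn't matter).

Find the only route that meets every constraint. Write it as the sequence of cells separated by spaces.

Moves only go right or down, so the column and row indices never decrease.
Route from a1: 2× right (reaching c1), 2× down (reaching c3), right to d3 — 5 moves in all.
Check: all required cells visited.

a1 b1 c1 c2 c3 d3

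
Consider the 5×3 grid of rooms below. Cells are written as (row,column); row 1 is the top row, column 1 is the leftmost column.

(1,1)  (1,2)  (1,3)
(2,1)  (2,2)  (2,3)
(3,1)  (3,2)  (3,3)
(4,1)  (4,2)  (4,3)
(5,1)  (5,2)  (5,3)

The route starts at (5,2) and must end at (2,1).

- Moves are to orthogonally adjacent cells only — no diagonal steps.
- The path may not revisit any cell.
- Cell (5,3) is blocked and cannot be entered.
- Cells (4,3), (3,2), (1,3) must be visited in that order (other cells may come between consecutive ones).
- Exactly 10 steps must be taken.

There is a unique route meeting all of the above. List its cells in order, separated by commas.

The waypoints must appear in the order (4,3), (3,2), (1,3), with no cell reused.
Route from (5,2): up to (4,2), right to (4,3), up to (3,3), left to (3,2), up to (2,2), right to (2,3), up to (1,3), 2× left (reaching (1,1)), down to (2,1) — 10 moves in all.
Check: order respected ((4,3) at step 2, (3,2) at step 4, (1,3) at step 7); 10 moves as required.

(5,2), (4,2), (4,3), (3,3), (3,2), (2,2), (2,3), (1,3), (1,2), (1,1), (2,1)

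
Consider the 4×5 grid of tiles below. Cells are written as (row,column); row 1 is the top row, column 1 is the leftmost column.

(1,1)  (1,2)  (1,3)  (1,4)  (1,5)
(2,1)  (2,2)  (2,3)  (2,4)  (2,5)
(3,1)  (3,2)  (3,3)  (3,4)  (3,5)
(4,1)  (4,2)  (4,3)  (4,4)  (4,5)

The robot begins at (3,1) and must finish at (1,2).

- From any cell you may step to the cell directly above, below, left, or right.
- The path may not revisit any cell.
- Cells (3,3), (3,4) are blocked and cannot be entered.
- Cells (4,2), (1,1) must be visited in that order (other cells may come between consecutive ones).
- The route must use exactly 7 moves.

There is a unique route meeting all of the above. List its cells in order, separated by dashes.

The waypoints must appear in the order (4,2), (1,1), with no cell reused.
Route from (3,1): down to (4,1), right to (4,2), 2× up (reaching (2,2)), left to (2,1), up to (1,1), right to (1,2) — 7 moves in all.
Check: order respected ((4,2) at step 2, (1,1) at step 6); 7 moves as required.

(3,1) - (4,1) - (4,2) - (3,2) - (2,2) - (2,1) - (1,1) - (1,2)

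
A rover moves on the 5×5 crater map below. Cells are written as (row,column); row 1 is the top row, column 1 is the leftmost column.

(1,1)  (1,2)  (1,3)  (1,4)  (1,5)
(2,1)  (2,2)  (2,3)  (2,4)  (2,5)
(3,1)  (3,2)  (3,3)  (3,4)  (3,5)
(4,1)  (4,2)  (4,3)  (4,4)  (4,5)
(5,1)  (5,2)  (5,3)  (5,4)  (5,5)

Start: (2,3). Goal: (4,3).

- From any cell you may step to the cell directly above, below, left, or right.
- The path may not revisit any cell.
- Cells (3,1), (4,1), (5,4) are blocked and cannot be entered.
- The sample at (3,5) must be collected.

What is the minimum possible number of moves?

Any route passes through (3,5) somewhere between (2,3) and (4,3). Summing Manhattan distances along the two legs ((2,3) → (3,5) → (4,3)) gives a lower bound of 3 + 3 = 6 moves.
A route of 6 moves achieves this: (2,3) → (3,3) → (3,4) → (3,5) → (4,5) → (4,4) → (4,3).
Since 6 matches the lower bound, it is optimal.

6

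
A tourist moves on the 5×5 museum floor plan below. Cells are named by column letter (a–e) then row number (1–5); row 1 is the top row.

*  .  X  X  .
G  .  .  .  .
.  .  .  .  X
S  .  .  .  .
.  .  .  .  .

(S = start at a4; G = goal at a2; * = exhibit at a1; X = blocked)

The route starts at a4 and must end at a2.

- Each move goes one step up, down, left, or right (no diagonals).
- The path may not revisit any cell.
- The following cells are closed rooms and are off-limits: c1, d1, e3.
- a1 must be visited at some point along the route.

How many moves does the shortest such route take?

Any route passes through a1 somewhere between a4 and a2. Summing Manhattan distances along the two legs (a4 → a1 → a2) gives a lower bound of 3 + 1 = 4 moves.
The shortest route satisfying every rule uses 6 moves: a4 → a3 → b3 → b2 → b1 → a1 → a2.
The bound of 4 isn't tight here; checking systematically, no route of length 4 through 5 satisfies every constraint, so 6 is the minimum.

6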